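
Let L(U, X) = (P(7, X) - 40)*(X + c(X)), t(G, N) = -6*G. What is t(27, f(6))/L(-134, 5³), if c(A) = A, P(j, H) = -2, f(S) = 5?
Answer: 27/1750 ≈ 0.015429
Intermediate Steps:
L(U, X) = -84*X (L(U, X) = (-2 - 40)*(X + X) = -84*X)
t(27, f(6))/L(-134, 5³) = (-6*27)/((-84*5³)) = -162/((-84*125)) = -162/(-10500) = -162*(-1/10500) = 27/1750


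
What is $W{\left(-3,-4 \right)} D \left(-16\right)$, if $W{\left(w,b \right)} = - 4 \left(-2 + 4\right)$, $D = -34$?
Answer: $-4352$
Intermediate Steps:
$W{\left(w,b \right)} = -8$ ($W{\left(w,b \right)} = \left(-4\right) 2 = -8$)
$W{\left(-3,-4 \right)} D \left(-16\right) = \left(-8\right) \left(-34\right) \left(-16\right) = 272 \left(-16\right) = -4352$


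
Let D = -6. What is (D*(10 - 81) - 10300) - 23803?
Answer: -33677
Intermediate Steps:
(D*(10 - 81) - 10300) - 23803 = (-6*(10 - 81) - 10300) - 23803 = (-6*(-71) - 10300) - 23803 = (426 - 10300) - 23803 = -9874 - 23803 = -33677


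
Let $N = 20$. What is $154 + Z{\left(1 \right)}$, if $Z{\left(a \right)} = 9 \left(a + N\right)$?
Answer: $343$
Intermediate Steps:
$Z{\left(a \right)} = 180 + 9 a$ ($Z{\left(a \right)} = 9 \left(a + 20\right) = 9 \left(20 + a\right) = 180 + 9 a$)
$154 + Z{\left(1 \right)} = 154 + \left(180 + 9 \cdot 1\right) = 154 + \left(180 + 9\right) = 154 + 189 = 343$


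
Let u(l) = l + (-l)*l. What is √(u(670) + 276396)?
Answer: I*√171834 ≈ 414.53*I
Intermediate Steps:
u(l) = l - l²
√(u(670) + 276396) = √(670*(1 - 1*670) + 276396) = √(670*(1 - 670) + 276396) = √(670*(-669) + 276396) = √(-448230 + 276396) = √(-171834) = I*√171834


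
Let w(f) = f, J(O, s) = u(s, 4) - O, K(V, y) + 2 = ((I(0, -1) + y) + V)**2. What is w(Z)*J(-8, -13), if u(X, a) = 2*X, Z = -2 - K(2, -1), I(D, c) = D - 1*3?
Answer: 72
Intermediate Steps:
I(D, c) = -3 + D (I(D, c) = D - 3 = -3 + D)
K(V, y) = -2 + (-3 + V + y)**2 (K(V, y) = -2 + (((-3 + 0) + y) + V)**2 = -2 + ((-3 + y) + V)**2 = -2 + (-3 + V + y)**2)
Z = -4 (Z = -2 - (-2 + (-3 + 2 - 1)**2) = -2 - (-2 + (-2)**2) = -2 - (-2 + 4) = -2 - 1*2 = -2 - 2 = -4)
J(O, s) = -O + 2*s (J(O, s) = 2*s - O = -O + 2*s)
w(Z)*J(-8, -13) = -4*(-1*(-8) + 2*(-13)) = -4*(8 - 26) = -4*(-18) = 72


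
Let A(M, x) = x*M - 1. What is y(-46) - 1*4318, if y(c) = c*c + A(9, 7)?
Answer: -2140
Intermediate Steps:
A(M, x) = -1 + M*x (A(M, x) = M*x - 1 = -1 + M*x)
y(c) = 62 + c² (y(c) = c*c + (-1 + 9*7) = c² + (-1 + 63) = c² + 62 = 62 + c²)
y(-46) - 1*4318 = (62 + (-46)²) - 1*4318 = (62 + 2116) - 4318 = 2178 - 4318 = -2140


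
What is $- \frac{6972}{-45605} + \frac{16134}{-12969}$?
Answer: $- \frac{30731962}{28164345} \approx -1.0912$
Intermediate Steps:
$- \frac{6972}{-45605} + \frac{16134}{-12969} = \left(-6972\right) \left(- \frac{1}{45605}\right) + 16134 \left(- \frac{1}{12969}\right) = \frac{996}{6515} - \frac{5378}{4323} = - \frac{30731962}{28164345}$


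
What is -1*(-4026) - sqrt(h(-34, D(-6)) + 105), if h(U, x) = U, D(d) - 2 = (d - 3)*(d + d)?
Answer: 4026 - sqrt(71) ≈ 4017.6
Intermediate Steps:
D(d) = 2 + 2*d*(-3 + d) (D(d) = 2 + (d - 3)*(d + d) = 2 + (-3 + d)*(2*d) = 2 + 2*d*(-3 + d))
-1*(-4026) - sqrt(h(-34, D(-6)) + 105) = -1*(-4026) - sqrt(-34 + 105) = 4026 - sqrt(71)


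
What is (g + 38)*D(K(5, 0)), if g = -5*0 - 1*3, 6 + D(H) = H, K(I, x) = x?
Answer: -210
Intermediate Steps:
D(H) = -6 + H
g = -3 (g = 0 - 3 = -3)
(g + 38)*D(K(5, 0)) = (-3 + 38)*(-6 + 0) = 35*(-6) = -210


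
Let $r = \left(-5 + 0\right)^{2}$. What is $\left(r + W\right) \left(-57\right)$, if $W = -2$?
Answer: $-1311$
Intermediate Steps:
$r = 25$ ($r = \left(-5\right)^{2} = 25$)
$\left(r + W\right) \left(-57\right) = \left(25 - 2\right) \left(-57\right) = 23 \left(-57\right) = -1311$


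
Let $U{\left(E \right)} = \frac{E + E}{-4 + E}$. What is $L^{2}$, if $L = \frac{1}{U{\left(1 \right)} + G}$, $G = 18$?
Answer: $\frac{9}{2704} \approx 0.0033284$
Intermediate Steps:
$U{\left(E \right)} = \frac{2 E}{-4 + E}$
$L = \frac{3}{52}$ ($L = \frac{1}{2 \cdot 1 \frac{1}{-4 + 1} + 18} = \frac{1}{2 \cdot 1 \frac{1}{-3} + 18} = \frac{1}{2 \cdot 1 \left(- \frac{1}{3}\right) + 18} = \frac{1}{- \frac{2}{3} + 18} = \frac{1}{\frac{52}{3}} = \frac{3}{52} \approx 0.057692$)
$L^{2} = \left(\frac{3}{52}\right)^{2} = \frac{9}{2704}$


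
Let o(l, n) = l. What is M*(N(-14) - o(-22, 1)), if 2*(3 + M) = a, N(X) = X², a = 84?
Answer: 8502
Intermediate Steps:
M = 39 (M = -3 + (½)*84 = -3 + 42 = 39)
M*(N(-14) - o(-22, 1)) = 39*((-14)² - 1*(-22)) = 39*(196 + 22) = 39*218 = 8502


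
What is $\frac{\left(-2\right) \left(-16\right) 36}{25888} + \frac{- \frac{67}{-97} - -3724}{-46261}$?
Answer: $- \frac{130744243}{3630239453} \approx -0.036015$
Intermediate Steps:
$\frac{\left(-2\right) \left(-16\right) 36}{25888} + \frac{- \frac{67}{-97} - -3724}{-46261} = 32 \cdot 36 \cdot \frac{1}{25888} + \left(\left(-67\right) \left(- \frac{1}{97}\right) + 3724\right) \left(- \frac{1}{46261}\right) = 1152 \cdot \frac{1}{25888} + \left(\frac{67}{97} + 3724\right) \left(- \frac{1}{46261}\right) = \frac{36}{809} + \frac{361295}{97} \left(- \frac{1}{46261}\right) = \frac{36}{809} - \frac{361295}{4487317} = - \frac{130744243}{3630239453}$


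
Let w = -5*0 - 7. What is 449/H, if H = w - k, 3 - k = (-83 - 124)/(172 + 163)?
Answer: -150415/3557 ≈ -42.287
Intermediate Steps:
k = 1212/335 (k = 3 - (-83 - 124)/(172 + 163) = 3 - (-207)/335 = 3 - 1*(-207/335) = 3 + 207/335 = 1212/335 ≈ 3.6179)
w = -7 (w = 0 - 7 = -7)
H = -3557/335 (H = -7 - 1*1212/335 = -7 - 1212/335 = -3557/335 ≈ -10.618)
449/H = 449/(-3557/335) = 449*(-335/3557) = -150415/3557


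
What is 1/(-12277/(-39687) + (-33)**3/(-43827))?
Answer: 579787383/654765266 ≈ 0.88549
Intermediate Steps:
1/(-12277/(-39687) + (-33)**3/(-43827)) = 1/(-12277*(-1/39687) - 35937*(-1/43827)) = 1/(12277/39687 + 11979/14609) = 1/(654765266/579787383) = 579787383/654765266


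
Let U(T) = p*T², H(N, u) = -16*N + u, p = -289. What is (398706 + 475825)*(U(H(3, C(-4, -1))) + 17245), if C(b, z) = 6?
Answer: -430751118581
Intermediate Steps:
H(N, u) = u - 16*N
U(T) = -289*T²
(398706 + 475825)*(U(H(3, C(-4, -1))) + 17245) = (398706 + 475825)*(-289*(6 - 16*3)² + 17245) = 874531*(-289*(6 - 48)² + 17245) = 874531*(-289*(-42)² + 17245) = 874531*(-289*1764 + 17245) = 874531*(-509796 + 17245) = 874531*(-492551) = -430751118581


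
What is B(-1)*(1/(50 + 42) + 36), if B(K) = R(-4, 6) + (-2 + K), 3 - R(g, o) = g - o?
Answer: 16565/46 ≈ 360.11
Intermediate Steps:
R(g, o) = 3 + o - g (R(g, o) = 3 - (g - o) = 3 + (o - g) = 3 + o - g)
B(K) = 11 + K (B(K) = (3 + 6 - 1*(-4)) + (-2 + K) = (3 + 6 + 4) + (-2 + K) = 13 + (-2 + K) = 11 + K)
B(-1)*(1/(50 + 42) + 36) = (11 - 1)*(1/(50 + 42) + 36) = 10*(1/92 + 36) = 10*(3313/92) = 16565/46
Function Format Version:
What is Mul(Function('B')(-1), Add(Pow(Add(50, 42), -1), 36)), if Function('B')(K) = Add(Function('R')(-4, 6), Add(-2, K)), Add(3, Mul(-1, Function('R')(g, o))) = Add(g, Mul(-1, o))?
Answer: Rational(16565, 46) ≈ 360.11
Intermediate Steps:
Function('R')(g, o) = Add(3, o, Mul(-1, g)) (Function('R')(g, o) = Add(3, Mul(-1, Add(g, Mul(-1, o)))) = Add(3, Add(o, Mul(-1, g))) = Add(3, o, Mul(-1, g)))
Function('B')(K) = Add(11, K) (Function('B')(K) = Add(Add(3, 6, Mul(-1, -4)), Add(-2, K)) = Add(Add(3, 6, 4), Add(-2, K)) = Add(13, Add(-2, K)) = Add(11, K))
Mul(Function('B')(-1), Add(Pow(Add(50, 42), -1), 36)) = Mul(Add(11, -1), Add(Pow(Add(50, 42), -1), 36)) = Mul(10, Add(Pow(92, -1), 36)) = Mul(10, Add(Rational(1, 92), 36)) = Mul(10, Rational(3313, 92)) = Rational(16565, 46)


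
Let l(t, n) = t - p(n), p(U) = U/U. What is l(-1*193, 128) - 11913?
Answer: -12107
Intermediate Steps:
p(U) = 1
l(t, n) = -1 + t (l(t, n) = t - 1*1 = t - 1 = -1 + t)
l(-1*193, 128) - 11913 = (-1 - 1*193) - 11913 = (-1 - 193) - 11913 = -194 - 11913 = -12107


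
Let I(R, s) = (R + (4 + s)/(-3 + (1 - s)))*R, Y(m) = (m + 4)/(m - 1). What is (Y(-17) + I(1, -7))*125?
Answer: 2525/18 ≈ 140.28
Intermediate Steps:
Y(m) = (4 + m)/(-1 + m)
I(R, s) = R*(R + (4 + s)/(-2 - s)) (I(R, s) = (R + (4 + s)/(-2 - s))*R = R*(R + (4 + s)/(-2 - s)))
(Y(-17) + I(1, -7))*125 = ((4 - 17)/(-1 - 17) + 1*(-4 - 1*(-7) + 2*1 + 1*(-7))/(2 - 7))*125 = (-13/(-18) + 1*(-4 + 7 + 2 - 7)/(-5))*125 = (-1/18*(-13) + 1*(-1/5)*(-2))*125 = (13/18 + 2/5)*125 = (101/90)*125 = 2525/18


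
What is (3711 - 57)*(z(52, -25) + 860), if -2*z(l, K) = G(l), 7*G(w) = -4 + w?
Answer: 3129912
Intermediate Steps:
G(w) = -4/7 + w/7 (G(w) = (-4 + w)/7 = -4/7 + w/7)
z(l, K) = 2/7 - l/14 (z(l, K) = -(-4/7 + l/7)/2 = 2/7 - l/14)
(3711 - 57)*(z(52, -25) + 860) = (3711 - 57)*((2/7 - 1/14*52) + 860) = 3654*((2/7 - 26/7) + 860) = 3654*(-24/7 + 860) = 3654*(5996/7) = 3129912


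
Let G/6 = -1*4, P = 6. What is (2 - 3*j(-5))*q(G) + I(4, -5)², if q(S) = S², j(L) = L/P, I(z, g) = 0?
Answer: 2592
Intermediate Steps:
j(L) = L/6
G = -24 (G = 6*(-1*4) = 6*(-4) = -24)
(2 - 3*j(-5))*q(G) + I(4, -5)² = (2 - (-5)/2)*(-24)² + 0² = (2 - 3*(-⅚))*576 + 0 = (2 + 5/2)*576 + 0 = (9/2)*576 + 0 = 2592 + 0 = 2592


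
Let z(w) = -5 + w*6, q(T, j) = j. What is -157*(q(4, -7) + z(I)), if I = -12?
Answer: 13188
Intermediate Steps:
z(w) = -5 + 6*w
-157*(q(4, -7) + z(I)) = -157*(-7 + (-5 + 6*(-12))) = -157*(-7 + (-5 - 72)) = -157*(-7 - 77) = -157*(-84) = 13188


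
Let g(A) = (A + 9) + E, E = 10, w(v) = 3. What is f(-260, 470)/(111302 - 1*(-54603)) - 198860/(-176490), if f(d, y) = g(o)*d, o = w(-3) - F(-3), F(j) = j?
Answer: 636893666/585611469 ≈ 1.0876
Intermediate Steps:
o = 6 (o = 3 - 1*(-3) = 3 + 3 = 6)
g(A) = 19 + A (g(A) = (A + 9) + 10 = (9 + A) + 10 = 19 + A)
f(d, y) = 25*d (f(d, y) = (19 + 6)*d = 25*d)
f(-260, 470)/(111302 - 1*(-54603)) - 198860/(-176490) = (25*(-260))/(111302 - 1*(-54603)) - 198860/(-176490) = -6500/(111302 + 54603) - 198860*(-1/176490) = -6500/165905 + 19886/17649 = -6500*1/165905 + 19886/17649 = -1300/33181 + 19886/17649 = 636893666/585611469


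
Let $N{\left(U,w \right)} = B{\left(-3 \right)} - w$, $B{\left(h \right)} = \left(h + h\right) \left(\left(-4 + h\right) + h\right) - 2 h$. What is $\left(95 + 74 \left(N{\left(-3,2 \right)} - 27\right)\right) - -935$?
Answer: $3768$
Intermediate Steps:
$B{\left(h \right)} = - 2 h + 2 h \left(-4 + 2 h\right)$ ($B{\left(h \right)} = 2 h \left(-4 + 2 h\right) - 2 h = - 2 h + 2 h \left(-4 + 2 h\right)$)
$N{\left(U,w \right)} = 66 - w$ ($N{\left(U,w \right)} = 2 \left(-3\right) \left(-5 + 2 \left(-3\right)\right) - w = 2 \left(-3\right) \left(-5 - 6\right) - w = 2 \left(-3\right) \left(-11\right) - w = 66 - w$)
$\left(95 + 74 \left(N{\left(-3,2 \right)} - 27\right)\right) - -935 = \left(95 + 74 \left(\left(66 - 2\right) - 27\right)\right) - -935 = \left(95 + 74 \left(\left(66 - 2\right) - 27\right)\right) + 935 = \left(95 + 74 \left(64 - 27\right)\right) + 935 = \left(95 + 74 \cdot 37\right) + 935 = \left(95 + 2738\right) + 935 = 2833 + 935 = 3768$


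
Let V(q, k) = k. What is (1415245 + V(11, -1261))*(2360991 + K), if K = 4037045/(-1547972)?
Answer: 1291937357877981672/386993 ≈ 3.3384e+12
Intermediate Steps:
K = -4037045/1547972 (K = 4037045*(-1/1547972) = -4037045/1547972 ≈ -2.6080)
(1415245 + V(11, -1261))*(2360991 + K) = (1415245 - 1261)*(2360991 - 4037045/1547972) = 1413984*(3654743923207/1547972) = 1291937357877981672/386993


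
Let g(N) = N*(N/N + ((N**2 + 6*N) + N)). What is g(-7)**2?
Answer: 49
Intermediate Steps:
g(N) = N*(1 + N**2 + 7*N) (g(N) = N*(1 + (N**2 + 7*N)) = N*(1 + N**2 + 7*N))
g(-7)**2 = (-7*(1 + (-7)**2 + 7*(-7)))**2 = (-7*(1 + 49 - 49))**2 = (-7*1)**2 = (-7)**2 = 49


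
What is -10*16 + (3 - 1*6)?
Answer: -163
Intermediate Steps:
-10*16 + (3 - 1*6) = -160 + (3 - 6) = -160 - 3 = -163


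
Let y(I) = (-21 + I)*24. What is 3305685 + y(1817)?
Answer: 3348789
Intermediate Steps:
y(I) = -504 + 24*I
3305685 + y(1817) = 3305685 + (-504 + 24*1817) = 3305685 + (-504 + 43608) = 3305685 + 43104 = 3348789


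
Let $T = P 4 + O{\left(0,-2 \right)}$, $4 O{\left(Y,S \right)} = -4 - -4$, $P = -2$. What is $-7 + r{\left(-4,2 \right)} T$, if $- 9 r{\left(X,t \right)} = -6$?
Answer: $- \frac{37}{3} \approx -12.333$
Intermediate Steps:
$O{\left(Y,S \right)} = 0$ ($O{\left(Y,S \right)} = \frac{-4 - -4}{4} = \frac{-4 + 4}{4} = \frac{1}{4} \cdot 0 = 0$)
$T = -8$ ($T = \left(-2\right) 4 + 0 = -8 + 0 = -8$)
$r{\left(X,t \right)} = \frac{2}{3}$ ($r{\left(X,t \right)} = \left(- \frac{1}{9}\right) \left(-6\right) = \frac{2}{3}$)
$-7 + r{\left(-4,2 \right)} T = -7 + \frac{2}{3} \left(-8\right) = -7 - \frac{16}{3} = - \frac{37}{3}$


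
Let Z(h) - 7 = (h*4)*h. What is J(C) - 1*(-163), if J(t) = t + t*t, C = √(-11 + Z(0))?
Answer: 159 + 2*I ≈ 159.0 + 2.0*I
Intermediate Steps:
Z(h) = 7 + 4*h² (Z(h) = 7 + (h*4)*h = 7 + (4*h)*h = 7 + 4*h²)
C = 2*I (C = √(-11 + (7 + 4*0²)) = √(-11 + (7 + 4*0)) = √(-11 + (7 + 0)) = √(-11 + 7) = √(-4) = 2*I ≈ 2.0*I)
J(t) = t + t²
J(C) - 1*(-163) = (2*I)*(1 + 2*I) - 1*(-163) = 2*I*(1 + 2*I) + 163 = 163 + 2*I*(1 + 2*I)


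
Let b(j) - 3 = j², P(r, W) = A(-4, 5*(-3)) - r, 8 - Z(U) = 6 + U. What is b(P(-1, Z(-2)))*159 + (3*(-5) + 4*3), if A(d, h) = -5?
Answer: 3018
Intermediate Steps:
Z(U) = 2 - U (Z(U) = 8 - (6 + U) = 8 + (-6 - U) = 2 - U)
P(r, W) = -5 - r
b(j) = 3 + j²
b(P(-1, Z(-2)))*159 + (3*(-5) + 4*3) = (3 + (-5 - 1*(-1))²)*159 + (3*(-5) + 4*3) = (3 + (-5 + 1)²)*159 + (-15 + 12) = (3 + (-4)²)*159 - 3 = (3 + 16)*159 - 3 = 19*159 - 3 = 3021 - 3 = 3018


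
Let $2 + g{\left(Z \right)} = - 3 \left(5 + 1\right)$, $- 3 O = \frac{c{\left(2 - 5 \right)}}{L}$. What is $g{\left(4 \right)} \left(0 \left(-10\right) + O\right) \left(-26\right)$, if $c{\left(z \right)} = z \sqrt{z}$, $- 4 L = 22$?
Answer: $- \frac{1040 i \sqrt{3}}{11} \approx - 163.76 i$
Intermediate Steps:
$L = - \frac{11}{2}$ ($L = \left(- \frac{1}{4}\right) 22 = - \frac{11}{2} \approx -5.5$)
$c{\left(z \right)} = z^{\frac{3}{2}}$
$O = - \frac{2 i \sqrt{3}}{11}$ ($O = - \frac{\left(2 - 5\right)^{\frac{3}{2}} \frac{1}{- \frac{11}{2}}}{3} = - \frac{\left(-3\right)^{\frac{3}{2}} \left(- \frac{2}{11}\right)}{3} = - \frac{- 3 i \sqrt{3} \left(- \frac{2}{11}\right)}{3} = - \frac{\frac{6}{11} i \sqrt{3}}{3} = - \frac{2 i \sqrt{3}}{11} \approx - 0.31492 i$)
$g{\left(Z \right)} = -20$ ($g{\left(Z \right)} = -2 - 3 \left(5 + 1\right) = -2 - 18 = -20$)
$g{\left(4 \right)} \left(0 \left(-10\right) + O\right) \left(-26\right) = - 20 \left(0 \left(-10\right) - \frac{2 i \sqrt{3}}{11}\right) \left(-26\right) = - 20 \left(0 - \frac{2 i \sqrt{3}}{11}\right) \left(-26\right) = - 20 \left(- \frac{2 i \sqrt{3}}{11}\right) \left(-26\right) = \frac{40 i \sqrt{3}}{11} \left(-26\right) = - \frac{1040 i \sqrt{3}}{11}$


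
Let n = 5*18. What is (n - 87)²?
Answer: 9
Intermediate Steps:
n = 90
(n - 87)² = (90 - 87)² = 3² = 9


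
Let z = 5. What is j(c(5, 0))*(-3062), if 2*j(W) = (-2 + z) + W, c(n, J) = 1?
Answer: -6124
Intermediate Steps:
j(W) = 3/2 + W/2 (j(W) = ((-2 + 5) + W)/2 = (3 + W)/2 = 3/2 + W/2)
j(c(5, 0))*(-3062) = (3/2 + (1/2)*1)*(-3062) = (3/2 + 1/2)*(-3062) = 2*(-3062) = -6124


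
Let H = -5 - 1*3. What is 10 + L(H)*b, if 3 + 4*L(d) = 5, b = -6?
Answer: 7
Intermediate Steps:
H = -8 (H = -5 - 3 = -8)
L(d) = ½ (L(d) = -¾ + (¼)*5 = -¾ + 5/4 = ½)
10 + L(H)*b = 10 + (½)*(-6) = 10 - 3 = 7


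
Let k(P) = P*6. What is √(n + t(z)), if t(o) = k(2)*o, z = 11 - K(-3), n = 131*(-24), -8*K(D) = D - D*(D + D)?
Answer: I*√12174/2 ≈ 55.168*I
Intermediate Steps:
K(D) = -D/8 + D²/4 (K(D) = -(D - D*(D + D))/8 = -(D - D*2*D)/8 = -(D - 2*D²)/8 = -D/8 + D²/4)
k(P) = 6*P
n = -3144
z = 67/8 (z = 11 - (-3)*(-1 + 2*(-3))/8 = 11 - (-3)*(-1 - 6)/8 = 11 - (-3)*(-7)/8 = 11 - 1*21/8 = 11 - 21/8 = 67/8 ≈ 8.3750)
t(o) = 12*o (t(o) = (6*2)*o = 12*o)
√(n + t(z)) = √(-3144 + 12*(67/8)) = √(-3144 + 201/2) = √(-6087/2) = I*√12174/2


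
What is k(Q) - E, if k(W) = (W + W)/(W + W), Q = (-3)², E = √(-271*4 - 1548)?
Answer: 1 - 2*I*√658 ≈ 1.0 - 51.303*I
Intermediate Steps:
E = 2*I*√658 (E = √(-1084 - 1548) = √(-2632) = 2*I*√658 ≈ 51.303*I)
Q = 9
k(W) = 1 (k(W) = (2*W)/((2*W)) = (2*W)*(1/(2*W)) = 1)
k(Q) - E = 1 - 2*I*√658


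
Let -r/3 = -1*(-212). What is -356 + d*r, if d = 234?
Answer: -149180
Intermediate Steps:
r = -636 (r = -(-3)*(-212) = -3*212 = -636)
-356 + d*r = -356 + 234*(-636) = -356 - 148824 = -149180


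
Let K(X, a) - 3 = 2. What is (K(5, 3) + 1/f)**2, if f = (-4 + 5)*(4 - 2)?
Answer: 121/4 ≈ 30.250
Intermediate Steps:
f = 2 (f = 1*2 = 2)
K(X, a) = 5 (K(X, a) = 3 + 2 = 5)
(K(5, 3) + 1/f)**2 = (5 + 1/2)**2 = (11/2)**2 = 121/4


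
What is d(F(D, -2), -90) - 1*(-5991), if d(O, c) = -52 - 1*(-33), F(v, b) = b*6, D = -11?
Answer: 5972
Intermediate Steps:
F(v, b) = 6*b
d(O, c) = -19 (d(O, c) = -52 + 33 = -19)
d(F(D, -2), -90) - 1*(-5991) = -19 - 1*(-5991) = -19 + 5991 = 5972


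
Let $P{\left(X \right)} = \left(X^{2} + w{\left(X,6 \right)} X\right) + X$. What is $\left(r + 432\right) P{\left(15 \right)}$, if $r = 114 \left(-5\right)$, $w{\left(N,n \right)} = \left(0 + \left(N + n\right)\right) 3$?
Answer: $-163530$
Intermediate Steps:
$w{\left(N,n \right)} = 3 N + 3 n$ ($w{\left(N,n \right)} = \left(N + n\right) 3 = 3 N + 3 n$)
$r = -570$
$P{\left(X \right)} = X + X^{2} + X \left(18 + 3 X\right)$ ($P{\left(X \right)} = \left(X^{2} + \left(3 X + 3 \cdot 6\right) X\right) + X = \left(X^{2} + \left(3 X + 18\right) X\right) + X = \left(X^{2} + \left(18 + 3 X\right) X\right) + X = \left(X^{2} + X \left(18 + 3 X\right)\right) + X = X + X^{2} + X \left(18 + 3 X\right)$)
$\left(r + 432\right) P{\left(15 \right)} = \left(-570 + 432\right) 15 \left(19 + 4 \cdot 15\right) = - 138 \cdot 15 \left(19 + 60\right) = - 138 \cdot 15 \cdot 79 = \left(-138\right) 1185 = -163530$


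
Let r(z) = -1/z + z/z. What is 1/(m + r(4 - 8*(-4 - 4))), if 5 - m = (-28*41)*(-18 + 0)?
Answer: -68/1404745 ≈ -4.8407e-5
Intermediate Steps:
m = -20659 (m = 5 - (-28*41)*(-18 + 0) = 5 - (-1148)*(-18) = 5 - 1*20664 = 5 - 20664 = -20659)
r(z) = 1 - 1/z (r(z) = -1/z + 1 = 1 - 1/z)
1/(m + r(4 - 8*(-4 - 4))) = 1/(-20659 + (-1 + (4 - 8*(-4 - 4)))/(4 - 8*(-4 - 4))) = 1/(-20659 + (-1 + (4 - 8*(-8)))/(4 - 8*(-8))) = 1/(-20659 + (-1 + (4 + 64))/(4 + 64)) = 1/(-20659 + (-1 + 68)/68) = 1/(-20659 + (1/68)*67) = 1/(-20659 + 67/68) = 1/(-1404745/68) = -68/1404745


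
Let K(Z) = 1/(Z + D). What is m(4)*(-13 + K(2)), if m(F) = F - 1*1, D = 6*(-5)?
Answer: -1095/28 ≈ -39.107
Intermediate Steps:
D = -30
K(Z) = 1/(-30 + Z) (K(Z) = 1/(Z - 30) = 1/(-30 + Z))
m(F) = -1 + F (m(F) = F - 1 = -1 + F)
m(4)*(-13 + K(2)) = (-1 + 4)*(-13 + 1/(-30 + 2)) = 3*(-13 + 1/(-28)) = 3*(-13 - 1/28) = 3*(-365/28) = -1095/28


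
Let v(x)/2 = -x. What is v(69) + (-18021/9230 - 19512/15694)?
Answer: -10226496447/72427810 ≈ -141.20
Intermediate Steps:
v(x) = -2*x (v(x) = 2*(-x) = -2*x)
v(69) + (-18021/9230 - 19512/15694) = -2*69 + (-18021/9230 - 19512/15694) = -138 + (-18021*1/9230 - 19512*1/15694) = -138 + (-18021/9230 - 9756/7847) = -138 - 231458667/72427810 = -10226496447/72427810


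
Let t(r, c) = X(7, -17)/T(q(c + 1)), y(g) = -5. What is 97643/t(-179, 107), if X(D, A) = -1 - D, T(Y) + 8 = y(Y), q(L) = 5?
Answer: 1269359/8 ≈ 1.5867e+5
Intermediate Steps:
T(Y) = -13 (T(Y) = -8 - 5 = -13)
t(r, c) = 8/13 (t(r, c) = (-1 - 1*7)/(-13) = (-1 - 7)*(-1/13) = -8*(-1/13) = 8/13)
97643/t(-179, 107) = 97643/(8/13) = 97643*(13/8) = 1269359/8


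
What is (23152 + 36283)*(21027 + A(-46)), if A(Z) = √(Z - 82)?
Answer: 1249739745 + 475480*I*√2 ≈ 1.2497e+9 + 6.7243e+5*I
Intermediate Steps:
A(Z) = √(-82 + Z)
(23152 + 36283)*(21027 + A(-46)) = (23152 + 36283)*(21027 + √(-82 - 46)) = 59435*(21027 + √(-128)) = 59435*(21027 + 8*I*√2) = 1249739745 + 475480*I*√2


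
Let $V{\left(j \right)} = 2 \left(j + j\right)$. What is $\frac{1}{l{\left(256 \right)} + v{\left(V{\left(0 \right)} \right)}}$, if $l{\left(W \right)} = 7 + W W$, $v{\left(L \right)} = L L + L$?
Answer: $\frac{1}{65543} \approx 1.5257 \cdot 10^{-5}$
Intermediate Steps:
$V{\left(j \right)} = 4 j$ ($V{\left(j \right)} = 2 \cdot 2 j = 4 j$)
$v{\left(L \right)} = L + L^{2}$ ($v{\left(L \right)} = L^{2} + L = L + L^{2}$)
$l{\left(W \right)} = 7 + W^{2}$
$\frac{1}{l{\left(256 \right)} + v{\left(V{\left(0 \right)} \right)}} = \frac{1}{\left(7 + 256^{2}\right) + 4 \cdot 0 \left(1 + 4 \cdot 0\right)} = \frac{1}{\left(7 + 65536\right) + 0 \left(1 + 0\right)} = \frac{1}{65543 + 0 \cdot 1} = \frac{1}{65543 + 0} = \frac{1}{65543}$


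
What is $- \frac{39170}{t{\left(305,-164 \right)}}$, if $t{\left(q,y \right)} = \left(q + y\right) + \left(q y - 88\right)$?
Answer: $\frac{39170}{49967} \approx 0.78392$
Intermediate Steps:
$t{\left(q,y \right)} = -88 + q + y + q y$ ($t{\left(q,y \right)} = \left(q + y\right) + \left(-88 + q y\right) = -88 + q + y + q y$)
$- \frac{39170}{t{\left(305,-164 \right)}} = - \frac{39170}{-88 + 305 - 164 + 305 \left(-164\right)} = - \frac{39170}{-88 + 305 - 164 - 50020} = - \frac{39170}{-49967} = \left(-39170\right) \left(- \frac{1}{49967}\right) = \frac{39170}{49967}$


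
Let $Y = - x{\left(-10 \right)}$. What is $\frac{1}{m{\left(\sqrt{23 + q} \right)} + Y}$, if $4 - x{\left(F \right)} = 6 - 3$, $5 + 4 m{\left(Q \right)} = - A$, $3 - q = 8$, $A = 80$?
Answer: $- \frac{4}{89} \approx -0.044944$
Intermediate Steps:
$q = -5$ ($q = 3 - 8 = -5$)
$m{\left(Q \right)} = - \frac{85}{4}$ ($m{\left(Q \right)} = - \frac{5}{4} + \frac{\left(-1\right) 80}{4} = - \frac{5}{4} + \frac{1}{4} \left(-80\right) = - \frac{5}{4} - 20 = - \frac{85}{4}$)
$x{\left(F \right)} = 1$ ($x{\left(F \right)} = 4 - \left(6 - 3\right) = 4 - 3 = 1$)
$Y = -1$ ($Y = \left(-1\right) 1 = -1$)
$\frac{1}{m{\left(\sqrt{23 + q} \right)} + Y} = \frac{1}{- \frac{85}{4} - 1} = \frac{1}{- \frac{89}{4}} = - \frac{4}{89}$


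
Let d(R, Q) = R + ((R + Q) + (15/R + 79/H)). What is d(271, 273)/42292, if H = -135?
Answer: 29797391/1547252820 ≈ 0.019258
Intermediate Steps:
d(R, Q) = -79/135 + Q + 2*R + 15/R (d(R, Q) = R + ((R + Q) + (15/R + 79/(-135))) = R + ((Q + R) + (15/R + 79*(-1/135))) = R + ((Q + R) + (15/R - 79/135)) = R + ((Q + R) + (-79/135 + 15/R)) = R + (-79/135 + Q + R + 15/R) = -79/135 + Q + 2*R + 15/R)
d(271, 273)/42292 = (-79/135 + 273 + 2*271 + 15/271)/42292 = (-79/135 + 273 + 542 + 15*(1/271))*(1/42292) = (-79/135 + 273 + 542 + 15/271)*(1/42292) = (29797391/36585)*(1/42292) = 29797391/1547252820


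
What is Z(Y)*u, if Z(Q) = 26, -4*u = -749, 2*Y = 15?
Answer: 9737/2 ≈ 4868.5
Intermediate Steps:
Y = 15/2 (Y = (1/2)*15 = 15/2 ≈ 7.5000)
u = 749/4 (u = -1/4*(-749) = 749/4 ≈ 187.25)
Z(Y)*u = 26*(749/4) = 9737/2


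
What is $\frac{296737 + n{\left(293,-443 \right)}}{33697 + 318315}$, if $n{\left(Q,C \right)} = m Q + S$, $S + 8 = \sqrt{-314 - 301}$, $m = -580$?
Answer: $\frac{126789}{352012} + \frac{i \sqrt{615}}{352012} \approx 0.36018 + 7.045 \cdot 10^{-5} i$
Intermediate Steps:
$S = -8 + i \sqrt{615}$ ($S = -8 + \sqrt{-314 - 301} = -8 + \sqrt{-615} = -8 + i \sqrt{615} \approx -8.0 + 24.799 i$)
$n{\left(Q,C \right)} = -8 - 580 Q + i \sqrt{615}$ ($n{\left(Q,C \right)} = - 580 Q - \left(8 - i \sqrt{615}\right) = -8 - 580 Q + i \sqrt{615}$)
$\frac{296737 + n{\left(293,-443 \right)}}{33697 + 318315} = \frac{296737 - \left(169948 - i \sqrt{615}\right)}{33697 + 318315} = \frac{296737 - \left(169948 - i \sqrt{615}\right)}{352012} = \left(296737 - \left(169948 - i \sqrt{615}\right)\right) \frac{1}{352012} = \left(126789 + i \sqrt{615}\right) \frac{1}{352012} = \frac{126789}{352012} + \frac{i \sqrt{615}}{352012}$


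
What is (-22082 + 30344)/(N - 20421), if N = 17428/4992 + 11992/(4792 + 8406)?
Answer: -68042130624/168141972541 ≈ -0.40467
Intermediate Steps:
N = 36234851/8235552 (N = 17428*(1/4992) + 11992/13198 = 4357/1248 + 11992*(1/13198) = 4357/1248 + 5996/6599 = 36234851/8235552 ≈ 4.3998)
(-22082 + 30344)/(N - 20421) = (-22082 + 30344)/(36234851/8235552 - 20421) = 8262/(-168141972541/8235552) = 8262*(-8235552/168141972541) = -68042130624/168141972541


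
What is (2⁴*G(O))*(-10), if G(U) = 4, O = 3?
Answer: -640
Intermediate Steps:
(2⁴*G(O))*(-10) = (2⁴*4)*(-10) = (16*4)*(-10) = 64*(-10) = -640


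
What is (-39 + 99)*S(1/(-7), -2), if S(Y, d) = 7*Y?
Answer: -60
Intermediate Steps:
(-39 + 99)*S(1/(-7), -2) = (-39 + 99)*(7/(-7)) = 60*(7*(-⅐)) = 60*(-1) = -60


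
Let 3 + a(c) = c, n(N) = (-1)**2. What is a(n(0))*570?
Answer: -1140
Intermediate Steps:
n(N) = 1
a(c) = -3 + c
a(n(0))*570 = (-3 + 1)*570 = -2*570 = -1140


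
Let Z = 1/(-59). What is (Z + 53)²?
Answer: 9771876/3481 ≈ 2807.2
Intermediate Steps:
Z = -1/59 ≈ -0.016949
(Z + 53)² = (-1/59 + 53)² = (3126/59)² = 9771876/3481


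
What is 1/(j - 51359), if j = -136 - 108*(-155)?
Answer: -1/34755 ≈ -2.8773e-5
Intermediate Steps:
j = 16604 (j = -136 + 16740 = 16604)
1/(j - 51359) = 1/(16604 - 51359) = 1/(-34755) = -1/34755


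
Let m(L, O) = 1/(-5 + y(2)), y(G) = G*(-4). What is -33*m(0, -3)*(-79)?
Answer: -2607/13 ≈ -200.54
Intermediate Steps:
y(G) = -4*G
m(L, O) = -1/13 (m(L, O) = 1/(-5 - 4*2) = 1/(-5 - 8) = 1/(-13) = -1/13)
-33*m(0, -3)*(-79) = -33*(-1/13)*(-79) = (33/13)*(-79) = -2607/13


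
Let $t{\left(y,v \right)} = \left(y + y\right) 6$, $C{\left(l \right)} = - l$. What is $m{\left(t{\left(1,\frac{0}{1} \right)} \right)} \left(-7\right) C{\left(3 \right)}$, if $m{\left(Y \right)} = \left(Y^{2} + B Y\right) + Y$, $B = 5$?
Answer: $4536$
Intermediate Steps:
$t{\left(y,v \right)} = 12 y$ ($t{\left(y,v \right)} = 2 y 6 = 12 y$)
$m{\left(Y \right)} = Y^{2} + 6 Y$ ($m{\left(Y \right)} = \left(Y^{2} + 5 Y\right) + Y = Y^{2} + 6 Y$)
$m{\left(t{\left(1,\frac{0}{1} \right)} \right)} \left(-7\right) C{\left(3 \right)} = 12 \cdot 1 \left(6 + 12 \cdot 1\right) \left(-7\right) \left(\left(-1\right) 3\right) = 12 \left(6 + 12\right) \left(-7\right) \left(-3\right) = 12 \cdot 18 \left(-7\right) \left(-3\right) = 216 \left(-7\right) \left(-3\right) = \left(-1512\right) \left(-3\right) = 4536$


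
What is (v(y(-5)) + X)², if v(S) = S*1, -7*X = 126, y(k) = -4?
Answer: 484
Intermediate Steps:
X = -18 (X = -⅐*126 = -18)
v(S) = S
(v(y(-5)) + X)² = (-4 - 18)² = (-22)² = 484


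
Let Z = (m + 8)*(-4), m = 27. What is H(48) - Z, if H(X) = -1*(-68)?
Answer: 208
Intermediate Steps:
H(X) = 68
Z = -140 (Z = (27 + 8)*(-4) = 35*(-4) = -140)
H(48) - Z = 68 - 1*(-140) = 68 + 140 = 208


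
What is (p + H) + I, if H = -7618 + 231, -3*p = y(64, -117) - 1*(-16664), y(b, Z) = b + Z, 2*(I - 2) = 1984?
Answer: -11930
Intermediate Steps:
I = 994 (I = 2 + (1/2)*1984 = 2 + 992 = 994)
y(b, Z) = Z + b
p = -5537 (p = -((-117 + 64) - 1*(-16664))/3 = -(-53 + 16664)/3 = -1/3*16611 = -5537)
H = -7387
(p + H) + I = (-5537 - 7387) + 994 = -12924 + 994 = -11930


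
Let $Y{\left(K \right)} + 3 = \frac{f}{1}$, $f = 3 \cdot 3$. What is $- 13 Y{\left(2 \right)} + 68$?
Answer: $-10$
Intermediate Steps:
$f = 9$
$Y{\left(K \right)} = 6$ ($Y{\left(K \right)} = -3 + \frac{9}{1} = -3 + 9 \cdot 1 = -3 + 9 = 6$)
$- 13 Y{\left(2 \right)} + 68 = \left(-13\right) 6 + 68 = -78 + 68 = -10$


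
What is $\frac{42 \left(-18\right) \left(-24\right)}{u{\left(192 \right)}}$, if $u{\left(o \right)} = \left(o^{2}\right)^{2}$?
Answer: $\frac{7}{524288} \approx 1.3351 \cdot 10^{-5}$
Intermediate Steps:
$u{\left(o \right)} = o^{4}$
$\frac{42 \left(-18\right) \left(-24\right)}{u{\left(192 \right)}} = \frac{42 \left(-18\right) \left(-24\right)}{192^{4}} = \frac{\left(-756\right) \left(-24\right)}{1358954496} = 18144 \cdot \frac{1}{1358954496} = \frac{7}{524288}$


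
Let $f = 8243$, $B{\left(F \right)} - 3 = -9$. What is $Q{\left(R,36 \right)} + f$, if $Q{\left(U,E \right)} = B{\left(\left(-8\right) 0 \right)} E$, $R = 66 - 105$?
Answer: $8027$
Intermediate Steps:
$B{\left(F \right)} = -6$ ($B{\left(F \right)} = 3 - 9 = -6$)
$R = -39$
$Q{\left(U,E \right)} = - 6 E$
$Q{\left(R,36 \right)} + f = \left(-6\right) 36 + 8243 = -216 + 8243 = 8027$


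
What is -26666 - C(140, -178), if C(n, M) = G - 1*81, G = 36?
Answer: -26621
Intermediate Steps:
C(n, M) = -45 (C(n, M) = 36 - 1*81 = 36 - 81 = -45)
-26666 - C(140, -178) = -26666 - 1*(-45) = -26666 + 45 = -26621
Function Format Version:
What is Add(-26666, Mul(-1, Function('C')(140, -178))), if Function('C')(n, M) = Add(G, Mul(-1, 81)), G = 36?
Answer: -26621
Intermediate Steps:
Function('C')(n, M) = -45 (Function('C')(n, M) = Add(36, Mul(-1, 81)) = Add(36, -81) = -45)
Add(-26666, Mul(-1, Function('C')(140, -178))) = Add(-26666, Mul(-1, -45)) = Add(-26666, 45) = -26621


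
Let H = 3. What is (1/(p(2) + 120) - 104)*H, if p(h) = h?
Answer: -38061/122 ≈ -311.98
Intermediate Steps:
(1/(p(2) + 120) - 104)*H = (1/(2 + 120) - 104)*3 = (1/122 - 104)*3 = -12687/122*3 = -38061/122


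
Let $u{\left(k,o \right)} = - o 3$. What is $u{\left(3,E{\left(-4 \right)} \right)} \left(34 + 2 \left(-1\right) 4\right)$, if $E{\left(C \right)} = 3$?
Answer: $-234$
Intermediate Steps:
$u{\left(k,o \right)} = - 3 o$
$u{\left(3,E{\left(-4 \right)} \right)} \left(34 + 2 \left(-1\right) 4\right) = \left(-3\right) 3 \left(34 + 2 \left(-1\right) 4\right) = - 9 \left(34 - 8\right) = \left(-9\right) 26 = -234$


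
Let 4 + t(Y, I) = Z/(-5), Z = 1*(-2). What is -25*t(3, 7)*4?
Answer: 360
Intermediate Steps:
Z = -2
t(Y, I) = -18/5 (t(Y, I) = -4 - 2/(-5) = -4 - 2*(-⅕) = -4 + ⅖ = -18/5)
-25*t(3, 7)*4 = -25*(-18/5)*4 = 90*4 = 360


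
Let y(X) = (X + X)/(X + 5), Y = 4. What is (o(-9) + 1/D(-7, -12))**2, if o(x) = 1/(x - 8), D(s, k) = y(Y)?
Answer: 21025/18496 ≈ 1.1367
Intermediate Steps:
y(X) = 2*X/(5 + X) (y(X) = (2*X)/(5 + X) = 2*X/(5 + X))
D(s, k) = 8/9 (D(s, k) = 2*4/(5 + 4) = 2*4/9 = 2*4*(1/9) = 8/9)
o(x) = 1/(-8 + x)
(o(-9) + 1/D(-7, -12))**2 = (1/(-8 - 9) + 1/(8/9))**2 = (1/(-17) + 9/8)**2 = (-1/17 + 9/8)**2 = (145/136)**2 = 21025/18496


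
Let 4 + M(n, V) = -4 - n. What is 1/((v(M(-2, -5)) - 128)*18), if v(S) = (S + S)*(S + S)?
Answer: 1/288 ≈ 0.0034722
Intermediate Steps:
M(n, V) = -8 - n (M(n, V) = -4 + (-4 - n) = -8 - n)
v(S) = 4*S² (v(S) = (2*S)*(2*S) = 4*S²)
1/((v(M(-2, -5)) - 128)*18) = 1/((4*(-8 - 1*(-2))² - 128)*18) = 1/((4*(-8 + 2)² - 128)*18) = 1/((4*(-6)² - 128)*18) = 1/((4*36 - 128)*18) = 1/((144 - 128)*18) = 1/(16*18) = 1/288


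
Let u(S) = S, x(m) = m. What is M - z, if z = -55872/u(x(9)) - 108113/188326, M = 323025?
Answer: 62003242071/188326 ≈ 3.2923e+5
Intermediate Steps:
z = -1169235921/188326 (z = -55872/9 - 108113/188326 = -55872*⅑ - 108113*1/188326 = -6208 - 108113/188326 = -1169235921/188326 ≈ -6208.6)
M - z = 323025 - 1*(-1169235921/188326) = 323025 + 1169235921/188326 = 62003242071/188326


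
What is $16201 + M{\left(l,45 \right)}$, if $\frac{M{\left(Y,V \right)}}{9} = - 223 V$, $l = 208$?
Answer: $-74114$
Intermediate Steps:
$M{\left(Y,V \right)} = - 2007 V$ ($M{\left(Y,V \right)} = 9 \left(- 223 V\right) = - 2007 V$)
$16201 + M{\left(l,45 \right)} = 16201 - 90315 = -74114$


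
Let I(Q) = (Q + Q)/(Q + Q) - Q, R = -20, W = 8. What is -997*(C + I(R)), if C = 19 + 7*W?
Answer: -95712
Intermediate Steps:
C = 75 (C = 19 + 7*8 = 19 + 56 = 75)
I(Q) = 1 - Q (I(Q) = (2*Q)/((2*Q)) - Q = (2*Q)*(1/(2*Q)) - Q = 1 - Q)
-997*(C + I(R)) = -997*(75 + (1 - 1*(-20))) = -997*(75 + (1 + 20)) = -997*(75 + 21) = -997*96 = -95712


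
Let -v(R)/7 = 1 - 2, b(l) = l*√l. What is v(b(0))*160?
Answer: 1120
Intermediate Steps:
b(l) = l^(3/2)
v(R) = 7 (v(R) = -7*(1 - 2) = -7*(-1) = 7)
v(b(0))*160 = 7*160 = 1120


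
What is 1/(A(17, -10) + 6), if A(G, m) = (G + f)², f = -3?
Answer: 1/202 ≈ 0.0049505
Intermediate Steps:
A(G, m) = (-3 + G)² (A(G, m) = (G - 3)² = (-3 + G)²)
1/(A(17, -10) + 6) = 1/((-3 + 17)² + 6) = 1/(14² + 6) = 1/(196 + 6) = 1/202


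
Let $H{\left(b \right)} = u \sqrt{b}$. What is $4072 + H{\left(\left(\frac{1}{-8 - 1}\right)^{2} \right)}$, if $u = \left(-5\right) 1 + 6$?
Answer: $\frac{36649}{9} \approx 4072.1$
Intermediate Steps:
$u = 1$ ($u = -5 + 6 = 1$)
$H{\left(b \right)} = \sqrt{b}$ ($H{\left(b \right)} = 1 \sqrt{b} = \sqrt{b}$)
$4072 + H{\left(\left(\frac{1}{-8 - 1}\right)^{2} \right)} = 4072 + \sqrt{\left(\frac{1}{-8 - 1}\right)^{2}} = 4072 + \sqrt{\left(\frac{1}{-9}\right)^{2}} = 4072 + \sqrt{\left(- \frac{1}{9}\right)^{2}} = 4072 + \sqrt{\frac{1}{81}} = 4072 + \frac{1}{9} = \frac{36649}{9}$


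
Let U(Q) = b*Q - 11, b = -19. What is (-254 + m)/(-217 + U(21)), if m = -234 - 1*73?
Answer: 17/19 ≈ 0.89474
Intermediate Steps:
U(Q) = -11 - 19*Q (U(Q) = -19*Q - 11 = -11 - 19*Q)
m = -307 (m = -234 - 73 = -307)
(-254 + m)/(-217 + U(21)) = (-254 - 307)/(-217 + (-11 - 19*21)) = -561/(-217 + (-11 - 399)) = -561/(-217 - 410) = -561/(-627) = -561*(-1/627) = 17/19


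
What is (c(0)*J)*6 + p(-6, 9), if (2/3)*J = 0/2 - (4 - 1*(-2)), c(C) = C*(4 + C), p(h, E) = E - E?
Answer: 0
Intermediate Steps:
p(h, E) = 0
J = -9 (J = 3*(0/2 - (4 - 1*(-2)))/2 = 3*(0*(1/2) - (4 + 2))/2 = 3*(0 - 1*6)/2 = 3*(0 - 6)/2 = (3/2)*(-6) = -9)
(c(0)*J)*6 + p(-6, 9) = ((0*(4 + 0))*(-9))*6 + 0 = ((0*4)*(-9))*6 + 0 = (0*(-9))*6 + 0 = 0*6 + 0 = 0 + 0 = 0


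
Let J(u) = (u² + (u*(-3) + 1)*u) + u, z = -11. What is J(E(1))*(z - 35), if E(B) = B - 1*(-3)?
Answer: 1104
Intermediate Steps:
E(B) = 3 + B (E(B) = B + 3 = 3 + B)
J(u) = u + u² + u*(1 - 3*u) (J(u) = (u² + (-3*u + 1)*u) + u = (u² + (1 - 3*u)*u) + u = (u² + u*(1 - 3*u)) + u = u + u² + u*(1 - 3*u))
J(E(1))*(z - 35) = (2*(3 + 1)*(1 - (3 + 1)))*(-11 - 35) = (2*4*(1 - 1*4))*(-46) = (2*4*(1 - 4))*(-46) = (2*4*(-3))*(-46) = -24*(-46) = 1104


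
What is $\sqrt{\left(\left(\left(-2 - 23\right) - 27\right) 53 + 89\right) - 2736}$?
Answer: $i \sqrt{5403} \approx 73.505 i$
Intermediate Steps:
$\sqrt{\left(\left(\left(-2 - 23\right) - 27\right) 53 + 89\right) - 2736} = \sqrt{\left(\left(-25 - 27\right) 53 + 89\right) - 2736} = \sqrt{\left(\left(-52\right) 53 + 89\right) - 2736} = \sqrt{\left(-2756 + 89\right) - 2736} = \sqrt{-2667 - 2736} = \sqrt{-5403} = i \sqrt{5403}$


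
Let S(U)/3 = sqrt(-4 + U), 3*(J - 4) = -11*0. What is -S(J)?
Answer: 0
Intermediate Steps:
J = 4 (J = 4 + (-11*0)/3 = 4 + (1/3)*0 = 4 + 0 = 4)
S(U) = 3*sqrt(-4 + U)
-S(J) = -3*sqrt(-4 + 4) = -3*sqrt(0) = -3*0 = -1*0 = 0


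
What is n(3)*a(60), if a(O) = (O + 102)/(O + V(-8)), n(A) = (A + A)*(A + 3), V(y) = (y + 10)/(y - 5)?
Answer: 37908/389 ≈ 97.450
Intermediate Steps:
V(y) = (10 + y)/(-5 + y)
n(A) = 2*A*(3 + A) (n(A) = (2*A)*(3 + A) = 2*A*(3 + A))
a(O) = (102 + O)/(-2/13 + O) (a(O) = (O + 102)/(O + (10 - 8)/(-5 - 8)) = (102 + O)/(O + 2/(-13)) = (102 + O)/(O - 1/13*2) = (102 + O)/(O - 2/13) = (102 + O)/(-2/13 + O))
n(3)*a(60) = (2*3*(3 + 3))*(13*(102 + 60)/(-2 + 13*60)) = (2*3*6)*(13*162/(-2 + 780)) = 36*(13*162/778) = 36*(13*(1/778)*162) = 36*(1053/389) = 37908/389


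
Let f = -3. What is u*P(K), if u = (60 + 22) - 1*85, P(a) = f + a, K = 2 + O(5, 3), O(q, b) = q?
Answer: -12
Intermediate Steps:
K = 7 (K = 2 + 5 = 7)
P(a) = -3 + a
u = -3 (u = 82 - 85 = -3)
u*P(K) = -3*(-3 + 7) = -3*4 = -12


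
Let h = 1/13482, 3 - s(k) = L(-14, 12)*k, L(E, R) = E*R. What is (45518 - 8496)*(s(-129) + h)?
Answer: -50540472061/63 ≈ -8.0223e+8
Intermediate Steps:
s(k) = 3 + 168*k (s(k) = 3 - (-14*12)*k = 3 - (-168)*k = 3 + 168*k)
h = 1/13482 ≈ 7.4173e-5
(45518 - 8496)*(s(-129) + h) = (45518 - 8496)*((3 + 168*(-129)) + 1/13482) = 37022*((3 - 21672) + 1/13482) = 37022*(-21669 + 1/13482) = 37022*(-292141457/13482) = -50540472061/63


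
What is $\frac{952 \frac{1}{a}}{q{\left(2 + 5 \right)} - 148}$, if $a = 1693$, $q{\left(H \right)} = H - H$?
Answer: $- \frac{238}{62641} \approx -0.0037994$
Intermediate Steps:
$q{\left(H \right)} = 0$
$\frac{952 \frac{1}{a}}{q{\left(2 + 5 \right)} - 148} = \frac{952 \cdot \frac{1}{1693}}{0 - 148} = \frac{952 \cdot \frac{1}{1693}}{-148} = \frac{952}{1693} \left(- \frac{1}{148}\right) = - \frac{238}{62641}$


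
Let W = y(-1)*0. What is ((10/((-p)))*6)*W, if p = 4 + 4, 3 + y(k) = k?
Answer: 0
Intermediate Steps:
y(k) = -3 + k
W = 0 (W = (-3 - 1)*0 = -4*0 = 0)
p = 8
((10/((-p)))*6)*W = ((10/((-1*8)))*6)*0 = ((10/(-8))*6)*0 = ((10*(-⅛))*6)*0 = -5/4*6*0 = -15/2*0 = 0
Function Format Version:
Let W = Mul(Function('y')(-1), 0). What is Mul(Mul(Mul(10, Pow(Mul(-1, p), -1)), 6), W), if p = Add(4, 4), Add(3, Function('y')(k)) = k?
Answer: 0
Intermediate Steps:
Function('y')(k) = Add(-3, k)
W = 0 (W = Mul(Add(-3, -1), 0) = Mul(-4, 0) = 0)
p = 8
Mul(Mul(Mul(10, Pow(Mul(-1, p), -1)), 6), W) = Mul(Mul(Mul(10, Pow(Mul(-1, 8), -1)), 6), 0) = Mul(Mul(Mul(10, Pow(-8, -1)), 6), 0) = Mul(Mul(Mul(10, Rational(-1, 8)), 6), 0) = Mul(Mul(Rational(-5, 4), 6), 0) = Mul(Rational(-15, 2), 0) = 0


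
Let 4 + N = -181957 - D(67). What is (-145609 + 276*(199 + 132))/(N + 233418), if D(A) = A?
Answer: -54253/51390 ≈ -1.0557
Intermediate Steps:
N = -182028 (N = -4 + (-181957 - 1*67) = -4 + (-181957 - 67) = -4 - 182024 = -182028)
(-145609 + 276*(199 + 132))/(N + 233418) = (-145609 + 276*(199 + 132))/(-182028 + 233418) = (-145609 + 276*331)/51390 = (-145609 + 91356)*(1/51390) = -54253*1/51390 = -54253/51390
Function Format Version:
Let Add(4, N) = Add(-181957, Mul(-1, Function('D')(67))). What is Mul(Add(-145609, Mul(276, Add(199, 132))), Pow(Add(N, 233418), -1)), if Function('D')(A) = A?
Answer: Rational(-54253, 51390) ≈ -1.0557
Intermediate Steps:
N = -182028 (N = Add(-4, Add(-181957, Mul(-1, 67))) = Add(-4, Add(-181957, -67)) = Add(-4, -182024) = -182028)
Mul(Add(-145609, Mul(276, Add(199, 132))), Pow(Add(N, 233418), -1)) = Mul(Add(-145609, Mul(276, Add(199, 132))), Pow(Add(-182028, 233418), -1)) = Mul(Add(-145609, Mul(276, 331)), Pow(51390, -1)) = Mul(Add(-145609, 91356), Rational(1, 51390)) = Mul(-54253, Rational(1, 51390)) = Rational(-54253, 51390)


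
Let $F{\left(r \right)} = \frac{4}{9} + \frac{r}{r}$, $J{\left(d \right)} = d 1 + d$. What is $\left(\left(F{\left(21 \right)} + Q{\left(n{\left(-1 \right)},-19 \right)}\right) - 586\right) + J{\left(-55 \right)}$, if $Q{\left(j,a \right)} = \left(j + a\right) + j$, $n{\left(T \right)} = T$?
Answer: $- \frac{6440}{9} \approx -715.56$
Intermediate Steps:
$J{\left(d \right)} = 2 d$ ($J{\left(d \right)} = d + d = 2 d$)
$F{\left(r \right)} = \frac{13}{9}$ ($F{\left(r \right)} = 4 \cdot \frac{1}{9} + 1 = \frac{4}{9} + 1 = \frac{13}{9}$)
$Q{\left(j,a \right)} = a + 2 j$ ($Q{\left(j,a \right)} = \left(a + j\right) + j = a + 2 j$)
$\left(\left(F{\left(21 \right)} + Q{\left(n{\left(-1 \right)},-19 \right)}\right) - 586\right) + J{\left(-55 \right)} = \left(\left(\frac{13}{9} + \left(-19 + 2 \left(-1\right)\right)\right) - 586\right) + 2 \left(-55\right) = \left(\left(\frac{13}{9} - 21\right) - 586\right) - 110 = \left(- \frac{176}{9} - 586\right) - 110 = - \frac{5450}{9} - 110 = - \frac{6440}{9}$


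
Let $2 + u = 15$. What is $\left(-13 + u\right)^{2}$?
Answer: $0$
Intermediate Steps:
$u = 13$ ($u = -2 + 15 = 13$)
$\left(-13 + u\right)^{2} = \left(-13 + 13\right)^{2} = 0^{2} = 0$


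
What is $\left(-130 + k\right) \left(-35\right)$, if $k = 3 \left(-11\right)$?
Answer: $5705$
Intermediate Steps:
$k = -33$
$\left(-130 + k\right) \left(-35\right) = \left(-130 - 33\right) \left(-35\right) = \left(-163\right) \left(-35\right) = 5705$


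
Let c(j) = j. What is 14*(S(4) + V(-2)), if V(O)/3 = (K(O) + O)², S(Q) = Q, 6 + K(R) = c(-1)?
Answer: 3458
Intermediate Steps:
K(R) = -7 (K(R) = -6 - 1 = -7)
V(O) = 3*(-7 + O)²
14*(S(4) + V(-2)) = 14*(4 + 3*(-7 - 2)²) = 14*(4 + 3*(-9)²) = 14*(4 + 3*81) = 14*(4 + 243) = 14*247 = 3458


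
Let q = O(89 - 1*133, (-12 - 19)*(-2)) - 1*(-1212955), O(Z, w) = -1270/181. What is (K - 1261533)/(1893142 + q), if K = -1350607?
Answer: -472797340/562202287 ≈ -0.84097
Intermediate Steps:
O(Z, w) = -1270/181 (O(Z, w) = -1270*1/181 = -1270/181)
q = 219543585/181 (q = -1270/181 - 1*(-1212955) = -1270/181 + 1212955 = 219543585/181 ≈ 1.2129e+6)
(K - 1261533)/(1893142 + q) = (-1350607 - 1261533)/(1893142 + 219543585/181) = -2612140/562202287/181 = -2612140*181/562202287 = -472797340/562202287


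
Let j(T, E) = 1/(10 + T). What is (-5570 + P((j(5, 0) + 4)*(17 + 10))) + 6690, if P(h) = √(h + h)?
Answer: 1120 + 3*√610/5 ≈ 1134.8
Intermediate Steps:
P(h) = √2*√h (P(h) = √(2*h) = √2*√h)
(-5570 + P((j(5, 0) + 4)*(17 + 10))) + 6690 = (-5570 + √2*√((1/(10 + 5) + 4)*(17 + 10))) + 6690 = (-5570 + √2*√((1/15 + 4)*27)) + 6690 = (-5570 + √2*√((61/15)*27)) + 6690 = (-5570 + √2*√(549/5)) + 6690 = (-5570 + √2*(3*√305/5)) + 6690 = (-5570 + 3*√610/5) + 6690 = 1120 + 3*√610/5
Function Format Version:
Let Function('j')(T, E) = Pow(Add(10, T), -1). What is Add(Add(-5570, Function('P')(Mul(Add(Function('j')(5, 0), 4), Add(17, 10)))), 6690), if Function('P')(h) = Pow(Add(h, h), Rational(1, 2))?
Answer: Add(1120, Mul(Rational(3, 5), Pow(610, Rational(1, 2)))) ≈ 1134.8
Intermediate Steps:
Function('P')(h) = Mul(Pow(2, Rational(1, 2)), Pow(h, Rational(1, 2))) (Function('P')(h) = Pow(Mul(2, h), Rational(1, 2)) = Mul(Pow(2, Rational(1, 2)), Pow(h, Rational(1, 2))))
Add(Add(-5570, Function('P')(Mul(Add(Function('j')(5, 0), 4), Add(17, 10)))), 6690) = Add(Add(-5570, Mul(Pow(2, Rational(1, 2)), Pow(Mul(Add(Pow(Add(10, 5), -1), 4), Add(17, 10)), Rational(1, 2)))), 6690) = Add(Add(-5570, Mul(Pow(2, Rational(1, 2)), Pow(Mul(Add(Pow(15, -1), 4), 27), Rational(1, 2)))), 6690) = Add(Add(-5570, Mul(Pow(2, Rational(1, 2)), Pow(Mul(Add(Rational(1, 15), 4), 27), Rational(1, 2)))), 6690) = Add(Add(-5570, Mul(Pow(2, Rational(1, 2)), Pow(Mul(Rational(61, 15), 27), Rational(1, 2)))), 6690) = Add(Add(-5570, Mul(Pow(2, Rational(1, 2)), Pow(Rational(549, 5), Rational(1, 2)))), 6690) = Add(Add(-5570, Mul(Pow(2, Rational(1, 2)), Mul(Rational(3, 5), Pow(305, Rational(1, 2))))), 6690) = Add(Add(-5570, Mul(Rational(3, 5), Pow(610, Rational(1, 2)))), 6690) = Add(1120, Mul(Rational(3, 5), Pow(610, Rational(1, 2))))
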